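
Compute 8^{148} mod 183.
142

Using successive squaring:
Binary expansion of 148: 10010100
Powers of 8 mod 183 (each is the square of the previous):
  8^1 ≡ 8 (mod 183)
  8^2 ≡ 8² = 64 ≡ 64 (mod 183)
  8^4 ≡ 64² = 4096 ≡ 70 (mod 183)
  8^8 ≡ 70² = 4900 ≡ 142 (mod 183)
  8^16 ≡ 142² = 20164 ≡ 34 (mod 183)
  8^32 ≡ 34² = 1156 ≡ 58 (mod 183)
  8^64 ≡ 58² = 3364 ≡ 70 (mod 183)
  8^128 ≡ 70² = 4900 ≡ 142 (mod 183)
148 = 128 + 16 + 4, so 8^148 = 8^128 × 8^16 × 8^4 ≡ 142 × 34 × 70 (mod 183)
Multiplying step by step:
  142 × 34 = 4828 ≡ 70 (mod 183)
  70 × 70 = 4900 ≡ 142 (mod 183)
Result: 8^148 ≡ 142 (mod 183)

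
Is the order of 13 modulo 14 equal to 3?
No, the actual order is 2, not 3.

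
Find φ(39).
24

Prime factorization: 39 = 3 × 13
Using the formula φ(n) = n × Π(1 - 1/p) for each prime factor p:
φ(39) = 39 × (1 - 1/3) × (1 - 1/13)
φ(39) = 24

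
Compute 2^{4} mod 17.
16

Using successive squaring:
Binary expansion of 4: 100
Powers of 2 mod 17 (each is the square of the previous):
  2^1 ≡ 2 (mod 17)
  2^2 ≡ 2² = 4 ≡ 4 (mod 17)
  2^4 ≡ 4² = 16 ≡ 16 (mod 17)
4 is a power of 2, so 2^4 is the last square: ≡ 16 (mod 17)
Result: 2^4 ≡ 16 (mod 17)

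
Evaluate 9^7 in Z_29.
7 = 4 + 2 + 1 (binary 111). Repeated squaring mod 29: 9^1 ≡ 9; 9^2 ≡ 9² = 81 ≡ 23; 9^4 ≡ 23² = 529 ≡ 7. Multiply: 9^7 = 9^4 × 9^2 × 9^1 ≡ 7 × 23 × 9 (mod 29): 7 × 23 = 161 ≡ 16; 16 × 9 = 144 ≡ 28. So 9^7 ≡ 28 (mod 29).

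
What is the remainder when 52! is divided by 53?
By Wilson's theorem, (52)! ≡ -1 ≡ 52 (mod 53)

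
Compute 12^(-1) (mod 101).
12^(-1) ≡ 59 (mod 101). Verification: 12 × 59 = 708 ≡ 1 (mod 101)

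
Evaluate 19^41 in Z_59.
Using repeated squaring. 41 = 32 + 8 + 1 (binary 101001). Repeated squaring mod 59: 19^1 ≡ 19; 19^2 ≡ 19² = 361 ≡ 7; 19^4 ≡ 7² = 49 ≡ 49; 19^8 ≡ 49² = 2401 ≡ 41; 19^16 ≡ 41² = 1681 ≡ 29; 19^32 ≡ 29² = 841 ≡ 15. Multiply: 19^41 = 19^32 × 19^8 × 19^1 ≡ 15 × 41 × 19 (mod 59): 15 × 41 = 615 ≡ 25; 25 × 19 = 475 ≡ 3. So 19^41 ≡ 3 (mod 59).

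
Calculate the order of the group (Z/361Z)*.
342

Prime factorization: 361 = 19^2
Using the formula φ(n) = n × Π(1 - 1/p) for each prime factor p:
φ(361) = 361 × (1 - 1/19)
φ(361) = 342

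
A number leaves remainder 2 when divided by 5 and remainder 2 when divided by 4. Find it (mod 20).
M = 5 × 4 = 20. M₁ = 4, y₁ ≡ 4 (mod 5). M₂ = 5, y₂ ≡ 1 (mod 4). z = 2×4×4 + 2×5×1 ≡ 2 (mod 20)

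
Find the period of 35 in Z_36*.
Powers of 35 mod 36: 35^1≡35, 35^2≡1. Order = 2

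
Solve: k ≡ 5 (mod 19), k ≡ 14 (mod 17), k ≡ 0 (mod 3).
M = 19 × 17 × 3 = 969. M₁ = 51, y₁ ≡ 3 (mod 19). M₂ = 57, y₂ ≡ 3 (mod 17). M₃ = 323, y₃ ≡ 2 (mod 3). k = 5×51×3 + 14×57×3 + 0×323×2 ≡ 252 (mod 969)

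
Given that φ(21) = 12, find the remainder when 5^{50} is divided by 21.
By Euler: 5^{12} ≡ 1 (mod 21) since gcd(5, 21) = 1. 50 = 4×12 + 2. So 5^{50} ≡ 5^{2} ≡ 4 (mod 21)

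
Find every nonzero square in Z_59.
QRs mod 59: {1, 3, 4, 5, 7, 9, 12, 15, 16, 17, 19, 20, 21, 22, 25, 26, 27, 28, 29, 35, 36, 41, 45, 46, 48, 49, 51, 53, 57}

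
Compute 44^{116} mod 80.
16

Using successive squaring:
Binary expansion of 116: 1110100
Powers of 44 mod 80 (each is the square of the previous):
  44^1 ≡ 44 (mod 80)
  44^2 ≡ 44² = 1936 ≡ 16 (mod 80)
  44^4 ≡ 16² = 256 ≡ 16 (mod 80)
  44^8 ≡ 16² = 256 ≡ 16 (mod 80)
  44^16 ≡ 16² = 256 ≡ 16 (mod 80)
  44^32 ≡ 16² = 256 ≡ 16 (mod 80)
  44^64 ≡ 16² = 256 ≡ 16 (mod 80)
116 = 64 + 32 + 16 + 4, so 44^116 = 44^64 × 44^32 × 44^16 × 44^4 ≡ 16 × 16 × 16 × 16 (mod 80)
Multiplying step by step:
  16 × 16 = 256 ≡ 16 (mod 80)
  16 × 16 = 256 ≡ 16 (mod 80)
  16 × 16 = 256 ≡ 16 (mod 80)
Result: 44^116 ≡ 16 (mod 80)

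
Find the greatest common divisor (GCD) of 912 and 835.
1

Using the Euclidean algorithm:
912 = 1 × 835 + 77
835 = 10 × 77 + 65
77 = 1 × 65 + 12
65 = 5 × 12 + 5
12 = 2 × 5 + 2
5 = 2 × 2 + 1
2 = 2 × 1 + 0

GCD(912, 835) = 1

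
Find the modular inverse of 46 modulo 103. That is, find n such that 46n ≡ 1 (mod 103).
56

Using Extended Euclidean Algorithm:
gcd(46, 103) = 1
Bezout coefficients: 46 × -47 + 103 × 21 = 1
So 46 × -47 ≡ 1 (mod 103)
The inverse is -47 mod 103 = 56
Verification: 46 × 56 = 2576 = 25 × 103 + 1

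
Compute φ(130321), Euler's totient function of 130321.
123462

Prime factorization: 130321 = 19^4
Using the formula φ(n) = n × Π(1 - 1/p) for each prime factor p:
φ(130321) = 130321 × (1 - 1/19)
φ(130321) = 123462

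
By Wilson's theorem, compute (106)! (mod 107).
By Wilson's theorem, (106)! ≡ -1 ≡ 106 (mod 107)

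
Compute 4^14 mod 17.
Using repeated squaring. 14 = 8 + 4 + 2 (binary 1110). Repeated squaring mod 17: 4^1 ≡ 4; 4^2 ≡ 4² = 16 ≡ 16; 4^4 ≡ 16² = 256 ≡ 1; 4^8 ≡ 1² = 1 ≡ 1. Multiply: 4^14 = 4^8 × 4^4 × 4^2 ≡ 1 × 1 × 16 (mod 17): 1 × 1 = 1 ≡ 1; 1 × 16 = 16 ≡ 16. So 4^14 ≡ 16 (mod 17).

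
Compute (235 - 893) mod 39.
5

(235 - 893) = -658
-658 mod 39 = 5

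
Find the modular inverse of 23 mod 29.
23^(-1) ≡ 24 (mod 29). Verification: 23 × 24 = 552 ≡ 1 (mod 29)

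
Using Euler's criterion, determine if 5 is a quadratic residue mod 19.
By Euler's criterion: 5^{9} ≡ 1 (mod 19). Since this equals 1, 5 is a QR.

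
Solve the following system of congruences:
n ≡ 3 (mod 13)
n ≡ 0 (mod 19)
133

Using the Chinese Remainder Theorem:
M = product of moduli = 247
For equation 1: M_1 = 19, 19 ≡ 6 (mod 13), inverse of 19 mod 13 is 11 (check: 6 × 11 = 66 ≡ 1 (mod 13))
For equation 2: M_2 = 13, 13 ≡ 13 (mod 19), inverse of 13 mod 19 is 3 (check: 13 × 3 = 39 ≡ 1 (mod 19))
Combine: n ≡ Σ r_i×M_i×(M_i⁻¹ mod m_i) = 3×19×11 + 0×13×3 = 627 + 0 = 627
627 mod 247 = 133
n ≡ 133 (mod 247)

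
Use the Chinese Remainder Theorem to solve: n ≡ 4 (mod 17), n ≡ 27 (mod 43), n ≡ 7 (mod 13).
3166

Using the Chinese Remainder Theorem:
M = product of moduli = 9503
For equation 1: M_1 = 559, 559 ≡ 15 (mod 17), inverse of 559 mod 17 is 8 (check: 15 × 8 = 120 ≡ 1 (mod 17))
For equation 2: M_2 = 221, 221 ≡ 6 (mod 43), inverse of 221 mod 43 is 36 (check: 6 × 36 = 216 ≡ 1 (mod 43))
For equation 3: M_3 = 731, 731 ≡ 3 (mod 13), inverse of 731 mod 13 is 9 (check: 3 × 9 = 27 ≡ 1 (mod 13))
Combine: n ≡ Σ r_i×M_i×(M_i⁻¹ mod m_i) = 4×559×8 + 27×221×36 + 7×731×9 = 17888 + 214812 + 46053 = 278753
278753 mod 9503 = 3166
n ≡ 3166 (mod 9503)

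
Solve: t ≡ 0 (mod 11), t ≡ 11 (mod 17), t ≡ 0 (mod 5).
M = 11 × 17 × 5 = 935. M₁ = 85, y₁ ≡ 7 (mod 11). M₂ = 55, y₂ ≡ 13 (mod 17). M₃ = 187, y₃ ≡ 3 (mod 5). t = 0×85×7 + 11×55×13 + 0×187×3 ≡ 385 (mod 935)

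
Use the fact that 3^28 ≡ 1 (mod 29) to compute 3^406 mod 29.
By Fermat: 3^{28} ≡ 1 (mod 29). 406 ≡ 14 (mod 28). So 3^{406} ≡ 3^{14} ≡ 28 (mod 29)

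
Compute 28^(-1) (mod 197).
28^(-1) ≡ 190 (mod 197). Verification: 28 × 190 = 5320 ≡ 1 (mod 197)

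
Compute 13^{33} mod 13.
0

Using successive squaring:
Binary expansion of 33: 100001
Powers of 13 mod 13 (each is the square of the previous):
  13^1 ≡ 0 (mod 13)
  13^2 ≡ 0² = 0 ≡ 0 (mod 13)
  13^4 ≡ 0² = 0 ≡ 0 (mod 13)
  13^8 ≡ 0² = 0 ≡ 0 (mod 13)
  13^16 ≡ 0² = 0 ≡ 0 (mod 13)
  13^32 ≡ 0² = 0 ≡ 0 (mod 13)
33 = 32 + 1, so 13^33 = 13^32 × 13^1 ≡ 0 × 0 (mod 13)
Multiplying step by step:
  0 × 0 = 0 ≡ 0 (mod 13)
Result: 13^33 ≡ 0 (mod 13)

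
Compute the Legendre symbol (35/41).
(35/41) = 35^{20} mod 41 = -1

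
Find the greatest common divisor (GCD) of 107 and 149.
1

Using the Euclidean algorithm:
107 = 0 × 149 + 107
149 = 1 × 107 + 42
107 = 2 × 42 + 23
42 = 1 × 23 + 19
23 = 1 × 19 + 4
19 = 4 × 4 + 3
4 = 1 × 3 + 1
3 = 3 × 1 + 0

GCD(107, 149) = 1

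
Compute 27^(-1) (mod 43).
27^(-1) ≡ 8 (mod 43). Verification: 27 × 8 = 216 ≡ 1 (mod 43)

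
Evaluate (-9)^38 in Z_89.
Using repeated squaring. (-9) ≡ 80 (mod 89). 38 = 32 + 4 + 2 (binary 100110). Repeated squaring mod 89: 80^1 ≡ 80; 80^2 ≡ 80² = 6400 ≡ 81; 80^4 ≡ 81² = 6561 ≡ 64; 80^8 ≡ 64² = 4096 ≡ 2; 80^16 ≡ 2² = 4 ≡ 4; 80^32 ≡ 4² = 16 ≡ 16. Multiply: (-9)^38 ≡ 80^32 × 80^4 × 80^2 ≡ 16 × 64 × 81 (mod 89): 16 × 64 = 1024 ≡ 45; 45 × 81 = 3645 ≡ 85. So (-9)^38 ≡ 85 (mod 89).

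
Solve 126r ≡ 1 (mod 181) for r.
126^(-1) ≡ 102 (mod 181). Verification: 126 × 102 = 12852 ≡ 1 (mod 181)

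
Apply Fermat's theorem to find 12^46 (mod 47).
By Fermat's Little Theorem, 12^{46} ≡ 1 (mod 47) since 47 is prime and gcd(12, 47) = 1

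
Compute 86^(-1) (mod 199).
86^(-1) ≡ 81 (mod 199). Verification: 86 × 81 = 6966 ≡ 1 (mod 199)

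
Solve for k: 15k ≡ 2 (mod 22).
6

Since gcd(15, 22) = 1 divides 2, a solution exists.
Multiply both sides by the inverse of 15 mod 22:
  15^(-1) mod 22 = 3
  x ≡ 3 × 2 ≡ 6 ≡ 6 (mod 22)
Verification: 15 × 6 = 90 = 4 × 22 + 2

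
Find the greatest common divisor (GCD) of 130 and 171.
1

Using the Euclidean algorithm:
130 = 0 × 171 + 130
171 = 1 × 130 + 41
130 = 3 × 41 + 7
41 = 5 × 7 + 6
7 = 1 × 6 + 1
6 = 6 × 1 + 0

GCD(130, 171) = 1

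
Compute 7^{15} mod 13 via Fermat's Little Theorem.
5

By Fermat's Little Theorem, a^(p-1) ≡ 1 (mod p) for prime p and gcd(a, p) = 1
Here p = 13, so 7^12 ≡ 1 (mod 13)
We can reduce the exponent: 15 mod 12 = 3
So 7^15 ≡ 7^3 (mod 13)
Computing: 7^3 mod 13 = 5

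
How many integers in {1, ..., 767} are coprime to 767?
696

Prime factorization: 767 = 13 × 59
Using the formula φ(n) = n × Π(1 - 1/p) for each prime factor p:
φ(767) = 767 × (1 - 1/13) × (1 - 1/59)
φ(767) = 696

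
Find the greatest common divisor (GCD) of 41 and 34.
1

Using the Euclidean algorithm:
41 = 1 × 34 + 7
34 = 4 × 7 + 6
7 = 1 × 6 + 1
6 = 6 × 1 + 0

GCD(41, 34) = 1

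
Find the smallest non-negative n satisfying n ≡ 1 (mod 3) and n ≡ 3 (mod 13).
M = 3 × 13 = 39. M₁ = 13, y₁ ≡ 1 (mod 3). M₂ = 3, y₂ ≡ 9 (mod 13). n = 1×13×1 + 3×3×9 ≡ 16 (mod 39)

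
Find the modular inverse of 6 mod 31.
6^(-1) ≡ 26 (mod 31). Verification: 6 × 26 = 156 ≡ 1 (mod 31)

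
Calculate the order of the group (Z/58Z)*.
28

Prime factorization: 58 = 2 × 29
Using the formula φ(n) = n × Π(1 - 1/p) for each prime factor p:
φ(58) = 58 × (1 - 1/2) × (1 - 1/29)
φ(58) = 28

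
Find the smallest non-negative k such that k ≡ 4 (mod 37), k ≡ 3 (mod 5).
78

Using the Chinese Remainder Theorem:
M = product of moduli = 185
For equation 1: M_1 = 5, 5 ≡ 5 (mod 37), inverse of 5 mod 37 is 15 (check: 5 × 15 = 75 ≡ 1 (mod 37))
For equation 2: M_2 = 37, 37 ≡ 2 (mod 5), inverse of 37 mod 5 is 3 (check: 2 × 3 = 6 ≡ 1 (mod 5))
Combine: k ≡ Σ r_i×M_i×(M_i⁻¹ mod m_i) = 4×5×15 + 3×37×3 = 300 + 333 = 633
633 mod 185 = 78
k ≡ 78 (mod 185)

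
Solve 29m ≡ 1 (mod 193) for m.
29^(-1) ≡ 20 (mod 193). Verification: 29 × 20 = 580 ≡ 1 (mod 193)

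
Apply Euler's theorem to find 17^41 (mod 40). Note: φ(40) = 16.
By Euler: 17^{16} ≡ 1 (mod 40) since gcd(17, 40) = 1. 41 = 2×16 + 9. So 17^{41} ≡ 17^{9} ≡ 17 (mod 40)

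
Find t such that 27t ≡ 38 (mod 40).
34

Since gcd(27, 40) = 1 divides 38, a solution exists.
Multiply both sides by the inverse of 27 mod 40:
  27^(-1) mod 40 = 3
  x ≡ 3 × 38 ≡ 114 ≡ 34 (mod 40)
Verification: 27 × 34 = 918 = 22 × 40 + 38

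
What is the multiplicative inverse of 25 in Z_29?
25^(-1) ≡ 7 (mod 29). Verification: 25 × 7 = 175 ≡ 1 (mod 29)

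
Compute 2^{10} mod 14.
2

Using successive squaring:
Binary expansion of 10: 1010
Powers of 2 mod 14 (each is the square of the previous):
  2^1 ≡ 2 (mod 14)
  2^2 ≡ 2² = 4 ≡ 4 (mod 14)
  2^4 ≡ 4² = 16 ≡ 2 (mod 14)
  2^8 ≡ 2² = 4 ≡ 4 (mod 14)
10 = 8 + 2, so 2^10 = 2^8 × 2^2 ≡ 4 × 4 (mod 14)
Multiplying step by step:
  4 × 4 = 16 ≡ 2 (mod 14)
Result: 2^10 ≡ 2 (mod 14)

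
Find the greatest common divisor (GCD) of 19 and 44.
1

Using the Euclidean algorithm:
19 = 0 × 44 + 19
44 = 2 × 19 + 6
19 = 3 × 6 + 1
6 = 6 × 1 + 0

GCD(19, 44) = 1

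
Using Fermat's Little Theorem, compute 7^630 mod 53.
By Fermat: 7^{52} ≡ 1 (mod 53). 630 ≡ 6 (mod 52). So 7^{630} ≡ 7^{6} ≡ 42 (mod 53)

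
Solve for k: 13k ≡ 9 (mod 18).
9

Since gcd(13, 18) = 1 divides 9, a solution exists.
Multiply both sides by the inverse of 13 mod 18:
  13^(-1) mod 18 = 7
  x ≡ 7 × 9 ≡ 63 ≡ 9 (mod 18)
Verification: 13 × 9 = 117 = 6 × 18 + 9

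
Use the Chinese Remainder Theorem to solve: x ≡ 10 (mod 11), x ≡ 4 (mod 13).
43

Using the Chinese Remainder Theorem:
M = product of moduli = 143
For equation 1: M_1 = 13, 13 ≡ 2 (mod 11), inverse of 13 mod 11 is 6 (check: 2 × 6 = 12 ≡ 1 (mod 11))
For equation 2: M_2 = 11, 11 ≡ 11 (mod 13), inverse of 11 mod 13 is 6 (check: 11 × 6 = 66 ≡ 1 (mod 13))
Combine: x ≡ Σ r_i×M_i×(M_i⁻¹ mod m_i) = 10×13×6 + 4×11×6 = 780 + 264 = 1044
1044 mod 143 = 43
x ≡ 43 (mod 143)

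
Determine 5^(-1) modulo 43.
5^(-1) ≡ 26 (mod 43). Verification: 5 × 26 = 130 ≡ 1 (mod 43)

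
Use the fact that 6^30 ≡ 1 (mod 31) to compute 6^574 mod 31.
By Fermat: 6^{30} ≡ 1 (mod 31). 574 ≡ 4 (mod 30). So 6^{574} ≡ 6^{4} ≡ 25 (mod 31)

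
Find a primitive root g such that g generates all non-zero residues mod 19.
p - 1 = 18 has prime divisors 2, 3. h is a primitive root mod 19 iff h^(18/q) ≢ 1 (mod 19) for each such q.
h = 2: 2^9 ≡ 18, 2^6 ≡ 7 (mod 19); none is 1, so 2 has order 18 and is a primitive root.
The smallest primitive root mod 19 is g = 2.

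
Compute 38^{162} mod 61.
41

Using successive squaring:
Binary expansion of 162: 10100010
Powers of 38 mod 61 (each is the square of the previous):
  38^1 ≡ 38 (mod 61)
  38^2 ≡ 38² = 1444 ≡ 41 (mod 61)
  38^4 ≡ 41² = 1681 ≡ 34 (mod 61)
  38^8 ≡ 34² = 1156 ≡ 58 (mod 61)
  38^16 ≡ 58² = 3364 ≡ 9 (mod 61)
  38^32 ≡ 9² = 81 ≡ 20 (mod 61)
  38^64 ≡ 20² = 400 ≡ 34 (mod 61)
  38^128 ≡ 34² = 1156 ≡ 58 (mod 61)
162 = 128 + 32 + 2, so 38^162 = 38^128 × 38^32 × 38^2 ≡ 58 × 20 × 41 (mod 61)
Multiplying step by step:
  58 × 20 = 1160 ≡ 1 (mod 61)
  1 × 41 = 41 ≡ 41 (mod 61)
Result: 38^162 ≡ 41 (mod 61)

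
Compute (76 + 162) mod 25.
13

(76 + 162) = 238
238 mod 25 = 13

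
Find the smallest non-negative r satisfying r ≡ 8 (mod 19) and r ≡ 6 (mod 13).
M = 19 × 13 = 247. M₁ = 13, y₁ ≡ 3 (mod 19). M₂ = 19, y₂ ≡ 11 (mod 13). r = 8×13×3 + 6×19×11 ≡ 84 (mod 247)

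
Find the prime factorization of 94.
2 × 47

Divide by primes starting from smallest:
94 ÷ 2 = 47
47 ÷ 47 = 1

94 = 2 × 47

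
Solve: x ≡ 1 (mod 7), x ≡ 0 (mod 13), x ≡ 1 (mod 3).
M = 7 × 13 × 3 = 273. M₁ = 39, y₁ ≡ 2 (mod 7). M₂ = 21, y₂ ≡ 5 (mod 13). M₃ = 91, y₃ ≡ 1 (mod 3). x = 1×39×2 + 0×21×5 + 1×91×1 ≡ 169 (mod 273)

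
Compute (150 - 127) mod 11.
1

(150 - 127) = 23
23 mod 11 = 1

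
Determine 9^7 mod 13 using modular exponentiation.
7 = 4 + 2 + 1 (binary 111). Repeated squaring mod 13: 9^1 ≡ 9; 9^2 ≡ 9² = 81 ≡ 3; 9^4 ≡ 3² = 9 ≡ 9. Multiply: 9^7 = 9^4 × 9^2 × 9^1 ≡ 9 × 3 × 9 (mod 13): 9 × 3 = 27 ≡ 1; 1 × 9 = 9 ≡ 9. So 9^7 ≡ 9 (mod 13).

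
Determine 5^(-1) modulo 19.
5^(-1) ≡ 4 (mod 19). Verification: 5 × 4 = 20 ≡ 1 (mod 19)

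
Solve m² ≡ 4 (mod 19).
The square roots of 4 mod 19 are 17 and 2. Verify: 17² = 289 ≡ 4 (mod 19)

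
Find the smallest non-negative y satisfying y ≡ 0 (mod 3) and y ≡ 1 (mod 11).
M = 3 × 11 = 33. M₁ = 11, y₁ ≡ 2 (mod 3). M₂ = 3, y₂ ≡ 4 (mod 11). y = 0×11×2 + 1×3×4 ≡ 12 (mod 33)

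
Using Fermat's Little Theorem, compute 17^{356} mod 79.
10

By Fermat's Little Theorem, a^(p-1) ≡ 1 (mod p) for prime p and gcd(a, p) = 1
Here p = 79, so 17^78 ≡ 1 (mod 79)
We can reduce the exponent: 356 mod 78 = 44
So 17^356 ≡ 17^44 (mod 79)
Computing: 17^44 mod 79 = 10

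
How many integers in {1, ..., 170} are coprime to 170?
64

Prime factorization: 170 = 2 × 5 × 17
Using the formula φ(n) = n × Π(1 - 1/p) for each prime factor p:
φ(170) = 170 × (1 - 1/2) × (1 - 1/5) × (1 - 1/17)
φ(170) = 64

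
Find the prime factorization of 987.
3 × 7 × 47

Divide by primes starting from smallest:
987 ÷ 3 = 329
329 ÷ 7 = 47
47 ÷ 47 = 1

987 = 3 × 7 × 47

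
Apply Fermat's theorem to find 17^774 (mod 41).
By Fermat: 17^{40} ≡ 1 (mod 41). 774 ≡ 14 (mod 40). So 17^{774} ≡ 17^{14} ≡ 5 (mod 41)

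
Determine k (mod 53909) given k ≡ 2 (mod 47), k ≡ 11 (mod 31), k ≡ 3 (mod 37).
16875

Using the Chinese Remainder Theorem:
M = product of moduli = 53909
For equation 1: M_1 = 1147, 1147 ≡ 19 (mod 47), inverse of 1147 mod 47 is 5 (check: 19 × 5 = 95 ≡ 1 (mod 47))
For equation 2: M_2 = 1739, 1739 ≡ 3 (mod 31), inverse of 1739 mod 31 is 21 (check: 3 × 21 = 63 ≡ 1 (mod 31))
For equation 3: M_3 = 1457, 1457 ≡ 14 (mod 37), inverse of 1457 mod 37 is 8 (check: 14 × 8 = 112 ≡ 1 (mod 37))
Combine: k ≡ Σ r_i×M_i×(M_i⁻¹ mod m_i) = 2×1147×5 + 11×1739×21 + 3×1457×8 = 11470 + 401709 + 34968 = 448147
448147 mod 53909 = 16875
k ≡ 16875 (mod 53909)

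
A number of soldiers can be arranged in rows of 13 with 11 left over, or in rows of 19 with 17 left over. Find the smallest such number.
M = 13 × 19 = 247. M₁ = 19, y₁ ≡ 11 (mod 13). M₂ = 13, y₂ ≡ 3 (mod 19). r = 11×19×11 + 17×13×3 ≡ 245 (mod 247). The smallest positive such number is 245.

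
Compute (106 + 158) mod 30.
24

(106 + 158) = 264
264 mod 30 = 24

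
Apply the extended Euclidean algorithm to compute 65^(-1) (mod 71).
Extended GCD: 65(-12) + 71(11) = 1. So 65^(-1) ≡ 59 ≡ 59 (mod 71). Verify: 65 × 59 = 3835 ≡ 1 (mod 71)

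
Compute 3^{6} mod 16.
9

Using successive squaring:
Binary expansion of 6: 110
Powers of 3 mod 16 (each is the square of the previous):
  3^1 ≡ 3 (mod 16)
  3^2 ≡ 3² = 9 ≡ 9 (mod 16)
  3^4 ≡ 9² = 81 ≡ 1 (mod 16)
6 = 4 + 2, so 3^6 = 3^4 × 3^2 ≡ 1 × 9 (mod 16)
Multiplying step by step:
  1 × 9 = 9 ≡ 9 (mod 16)
Result: 3^6 ≡ 9 (mod 16)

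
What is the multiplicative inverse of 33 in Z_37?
33^(-1) ≡ 9 (mod 37). Verification: 33 × 9 = 297 ≡ 1 (mod 37)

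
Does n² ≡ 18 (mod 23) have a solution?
By Euler's criterion: 18^{11} ≡ 1 (mod 23). Since this equals 1, 18 is a QR.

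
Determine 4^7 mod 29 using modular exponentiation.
7 = 4 + 2 + 1 (binary 111). Repeated squaring mod 29: 4^1 ≡ 4; 4^2 ≡ 4² = 16 ≡ 16; 4^4 ≡ 16² = 256 ≡ 24. Multiply: 4^7 = 4^4 × 4^2 × 4^1 ≡ 24 × 16 × 4 (mod 29): 24 × 16 = 384 ≡ 7; 7 × 4 = 28 ≡ 28. So 4^7 ≡ 28 (mod 29).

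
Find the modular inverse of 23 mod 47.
23^(-1) ≡ 45 (mod 47). Verification: 23 × 45 = 1035 ≡ 1 (mod 47)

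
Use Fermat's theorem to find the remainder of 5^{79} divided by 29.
4

By Fermat's Little Theorem, a^(p-1) ≡ 1 (mod p) for prime p and gcd(a, p) = 1
Here p = 29, so 5^28 ≡ 1 (mod 29)
We can reduce the exponent: 79 mod 28 = 23
So 5^79 ≡ 5^23 (mod 29)
Computing: 5^23 mod 29 = 4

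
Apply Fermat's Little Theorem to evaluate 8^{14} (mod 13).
12

By Fermat's Little Theorem, a^(p-1) ≡ 1 (mod p) for prime p and gcd(a, p) = 1
Here p = 13, so 8^12 ≡ 1 (mod 13)
We can reduce the exponent: 14 mod 12 = 2
So 8^14 ≡ 8^2 (mod 13)
Computing: 8^2 mod 13 = 12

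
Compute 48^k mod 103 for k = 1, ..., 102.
g^1, g^2, ..., g^{102} mod 103: {48, 38, 73, 2, 96, 76, 43, 4, 89, 49, 86, 8, 75, 98, 69, 16, 47, 93, 35, 32, 94, 83, 70, 64, 85, 63, 37, 25, 67, 23, 74, 50, 31, 46, 45, 100, 62, 92, 90, 97, 21, 81, 77, 91, 42, 59, 51, 79, 84, 15, 102, 55, 65, 30, 101, 7, 27, 60, 99, 14, 54, 17, 95, 28, 5, 34, 87, 56, 10, 68, 71, 9, 20, 33, 39, 18, 40, 66, 78, 36, 80, 29, 53, 72, 57, 58, 3, 41, 11, 13, 6, 82, 22, 26, 12, 61, 44, 52, 24, 19, 88, 1}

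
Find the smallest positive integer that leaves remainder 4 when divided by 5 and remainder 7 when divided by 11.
M = 5 × 11 = 55. M₁ = 11, y₁ ≡ 1 (mod 5). M₂ = 5, y₂ ≡ 9 (mod 11). m = 4×11×1 + 7×5×9 ≡ 29 (mod 55). The smallest positive such number is 29.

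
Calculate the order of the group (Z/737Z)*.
660

Prime factorization: 737 = 11 × 67
Using the formula φ(n) = n × Π(1 - 1/p) for each prime factor p:
φ(737) = 737 × (1 - 1/11) × (1 - 1/67)
φ(737) = 660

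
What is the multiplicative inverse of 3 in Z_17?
3^(-1) ≡ 6 (mod 17). Verification: 3 × 6 = 18 ≡ 1 (mod 17)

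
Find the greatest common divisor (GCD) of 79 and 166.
1

Using the Euclidean algorithm:
79 = 0 × 166 + 79
166 = 2 × 79 + 8
79 = 9 × 8 + 7
8 = 1 × 7 + 1
7 = 7 × 1 + 0

GCD(79, 166) = 1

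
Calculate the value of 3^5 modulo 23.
5 = 4 + 1 (binary 101). Repeated squaring mod 23: 3^1 ≡ 3; 3^2 ≡ 3² = 9 ≡ 9; 3^4 ≡ 9² = 81 ≡ 12. Multiply: 3^5 = 3^4 × 3^1 ≡ 12 × 3 (mod 23): 12 × 3 = 36 ≡ 13. So 3^5 ≡ 13 (mod 23).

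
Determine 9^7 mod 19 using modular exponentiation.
7 = 4 + 2 + 1 (binary 111). Repeated squaring mod 19: 9^1 ≡ 9; 9^2 ≡ 9² = 81 ≡ 5; 9^4 ≡ 5² = 25 ≡ 6. Multiply: 9^7 = 9^4 × 9^2 × 9^1 ≡ 6 × 5 × 9 (mod 19): 6 × 5 = 30 ≡ 11; 11 × 9 = 99 ≡ 4. So 9^7 ≡ 4 (mod 19).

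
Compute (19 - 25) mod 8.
2

(19 - 25) = -6
-6 mod 8 = 2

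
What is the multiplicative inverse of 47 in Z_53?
47^(-1) ≡ 44 (mod 53). Verification: 47 × 44 = 2068 ≡ 1 (mod 53)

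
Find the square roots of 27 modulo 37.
The square roots of 27 mod 37 are 8 and 29. Verify: 8² = 64 ≡ 27 (mod 37)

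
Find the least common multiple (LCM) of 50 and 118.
2950

First find GCD(50, 118) using the Euclidean algorithm:
50 = 0 × 118 + 50
118 = 2 × 50 + 18
50 = 2 × 18 + 14
18 = 1 × 14 + 4
14 = 3 × 4 + 2
4 = 2 × 2 + 0
GCD(50, 118) = 2

LCM formula: LCM(a, b) = (a × b) / GCD(a, b)
LCM(50, 118) = (50 × 118) / 2
LCM(50, 118) = 5900 / 2
LCM(50, 118) = 2950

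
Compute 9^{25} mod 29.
22

Using successive squaring:
Binary expansion of 25: 11001
Powers of 9 mod 29 (each is the square of the previous):
  9^1 ≡ 9 (mod 29)
  9^2 ≡ 9² = 81 ≡ 23 (mod 29)
  9^4 ≡ 23² = 529 ≡ 7 (mod 29)
  9^8 ≡ 7² = 49 ≡ 20 (mod 29)
  9^16 ≡ 20² = 400 ≡ 23 (mod 29)
25 = 16 + 8 + 1, so 9^25 = 9^16 × 9^8 × 9^1 ≡ 23 × 20 × 9 (mod 29)
Multiplying step by step:
  23 × 20 = 460 ≡ 25 (mod 29)
  25 × 9 = 225 ≡ 22 (mod 29)
Result: 9^25 ≡ 22 (mod 29)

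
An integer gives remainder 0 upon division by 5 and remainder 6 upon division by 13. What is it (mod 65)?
M = 5 × 13 = 65. M₁ = 13, y₁ ≡ 2 (mod 5). M₂ = 5, y₂ ≡ 8 (mod 13). z = 0×13×2 + 6×5×8 ≡ 45 (mod 65). The smallest positive such number is 45.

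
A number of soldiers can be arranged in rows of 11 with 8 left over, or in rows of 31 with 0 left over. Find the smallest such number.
M = 11 × 31 = 341. M₁ = 31, y₁ ≡ 5 (mod 11). M₂ = 11, y₂ ≡ 17 (mod 31). t = 8×31×5 + 0×11×17 ≡ 217 (mod 341). The smallest positive such number is 217.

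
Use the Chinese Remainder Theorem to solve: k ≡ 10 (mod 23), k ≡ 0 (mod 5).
10

Using the Chinese Remainder Theorem:
M = product of moduli = 115
For equation 1: M_1 = 5, 5 ≡ 5 (mod 23), inverse of 5 mod 23 is 14 (check: 5 × 14 = 70 ≡ 1 (mod 23))
For equation 2: M_2 = 23, 23 ≡ 3 (mod 5), inverse of 23 mod 5 is 2 (check: 3 × 2 = 6 ≡ 1 (mod 5))
Combine: k ≡ Σ r_i×M_i×(M_i⁻¹ mod m_i) = 10×5×14 + 0×23×2 = 700 + 0 = 700
700 mod 115 = 10
k ≡ 10 (mod 115)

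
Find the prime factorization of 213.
3 × 71

Divide by primes starting from smallest:
213 ÷ 3 = 71
71 ÷ 71 = 1

213 = 3 × 71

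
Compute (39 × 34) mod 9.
3

(39 × 34) = 1326
1326 mod 9 = 3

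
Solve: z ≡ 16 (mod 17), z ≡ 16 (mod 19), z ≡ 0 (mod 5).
M = 17 × 19 × 5 = 1615. M₁ = 95, y₁ ≡ 12 (mod 17). M₂ = 85, y₂ ≡ 17 (mod 19). M₃ = 323, y₃ ≡ 2 (mod 5). z = 16×95×12 + 16×85×17 + 0×323×2 ≡ 985 (mod 1615)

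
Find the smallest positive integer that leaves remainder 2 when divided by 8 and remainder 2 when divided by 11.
M = 8 × 11 = 88. M₁ = 11, y₁ ≡ 3 (mod 8). M₂ = 8, y₂ ≡ 7 (mod 11). z = 2×11×3 + 2×8×7 ≡ 2 (mod 88). The smallest positive such number is 2.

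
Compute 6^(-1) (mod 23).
6^(-1) ≡ 4 (mod 23). Verification: 6 × 4 = 24 ≡ 1 (mod 23)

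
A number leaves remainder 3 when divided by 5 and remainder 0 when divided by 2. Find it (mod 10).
M = 5 × 2 = 10. M₁ = 2, y₁ ≡ 3 (mod 5). M₂ = 5, y₂ ≡ 1 (mod 2). m = 3×2×3 + 0×5×1 ≡ 8 (mod 10)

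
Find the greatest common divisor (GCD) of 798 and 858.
6

Using the Euclidean algorithm:
798 = 0 × 858 + 798
858 = 1 × 798 + 60
798 = 13 × 60 + 18
60 = 3 × 18 + 6
18 = 3 × 6 + 0

GCD(798, 858) = 6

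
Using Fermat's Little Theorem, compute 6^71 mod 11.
By Fermat: 6^{10} ≡ 1 (mod 11). 71 = 7×10 + 1. So 6^{71} ≡ 6^{1} ≡ 6 (mod 11)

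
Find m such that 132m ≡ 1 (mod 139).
132^(-1) ≡ 119 (mod 139). Verification: 132 × 119 = 15708 ≡ 1 (mod 139)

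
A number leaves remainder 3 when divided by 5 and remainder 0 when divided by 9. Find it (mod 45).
M = 5 × 9 = 45. M₁ = 9, y₁ ≡ 4 (mod 5). M₂ = 5, y₂ ≡ 2 (mod 9). k = 3×9×4 + 0×5×2 ≡ 18 (mod 45)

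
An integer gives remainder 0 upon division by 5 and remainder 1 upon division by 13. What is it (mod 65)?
M = 5 × 13 = 65. M₁ = 13, y₁ ≡ 2 (mod 5). M₂ = 5, y₂ ≡ 8 (mod 13). m = 0×13×2 + 1×5×8 ≡ 40 (mod 65). The smallest positive such number is 40.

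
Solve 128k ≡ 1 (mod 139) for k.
128^(-1) ≡ 101 (mod 139). Verification: 128 × 101 = 12928 ≡ 1 (mod 139)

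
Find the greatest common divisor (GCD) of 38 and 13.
1

Using the Euclidean algorithm:
38 = 2 × 13 + 12
13 = 1 × 12 + 1
12 = 12 × 1 + 0

GCD(38, 13) = 1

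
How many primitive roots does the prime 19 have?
Number of primitive roots mod 19 = φ(18) = 6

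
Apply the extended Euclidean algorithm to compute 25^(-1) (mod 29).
Extended GCD: 25(7) + 29(-6) = 1. So 25^(-1) ≡ 7 ≡ 7 (mod 29). Verify: 25 × 7 = 175 ≡ 1 (mod 29)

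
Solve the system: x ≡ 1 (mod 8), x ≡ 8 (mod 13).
M = 8 × 13 = 104. M₁ = 13, y₁ ≡ 5 (mod 8). M₂ = 8, y₂ ≡ 5 (mod 13). x = 1×13×5 + 8×8×5 ≡ 73 (mod 104)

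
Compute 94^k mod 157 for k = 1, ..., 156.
g^1, g^2, ..., g^{156} mod 157: {94, 44, 54, 52, 21, 90, 139, 35, 150, 127, 6, 93, 107, 10, 155, 126, 69, 49, 53, 115, 134, 36, 87, 14, 60, 145, 128, 100, 137, 4, 62, 19, 59, 51, 84, 46, 85, 140, 129, 37, 24, 58, 114, 40, 149, 33, 119, 39, 55, 146, 65, 144, 34, 56, 83, 109, 41, 86, 77, 16, 91, 76, 79, 47, 22, 27, 26, 89, 45, 148, 96, 75, 142, 3, 125, 132, 5, 156, 63, 113, 103, 105, 136, 67, 18, 122, 7, 30, 151, 64, 50, 147, 2, 31, 88, 108, 104, 42, 23, 121, 70, 143, 97, 12, 29, 57, 20, 153, 95, 138, 98, 106, 73, 111, 72, 17, 28, 120, 133, 99, 43, 117, 8, 124, 38, 118, 102, 11, 92, 13, 123, 101, 74, 48, 116, 71, 80, 141, 66, 81, 78, 110, 135, 130, 131, 68, 112, 9, 61, 82, 15, 154, 32, 25, 152, 1}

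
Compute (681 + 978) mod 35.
14

(681 + 978) = 1659
1659 mod 35 = 14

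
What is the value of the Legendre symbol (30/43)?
(30/43) = 30^{21} mod 43 = -1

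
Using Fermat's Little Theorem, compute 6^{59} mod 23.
8

By Fermat's Little Theorem, a^(p-1) ≡ 1 (mod p) for prime p and gcd(a, p) = 1
Here p = 23, so 6^22 ≡ 1 (mod 23)
We can reduce the exponent: 59 mod 22 = 15
So 6^59 ≡ 6^15 (mod 23)
Computing: 6^15 mod 23 = 8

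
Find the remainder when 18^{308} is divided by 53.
By Fermat: 18^{52} ≡ 1 (mod 53). 308 = 5×52 + 48. So 18^{308} ≡ 18^{48} ≡ 28 (mod 53)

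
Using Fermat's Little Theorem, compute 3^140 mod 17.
By Fermat: 3^{16} ≡ 1 (mod 17). 140 = 8×16 + 12. So 3^{140} ≡ 3^{12} ≡ 4 (mod 17)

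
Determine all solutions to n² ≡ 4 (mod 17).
The square roots of 4 mod 17 are 2 and 15. Verify: 2² = 4 ≡ 4 (mod 17)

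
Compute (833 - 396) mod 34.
29

(833 - 396) = 437
437 mod 34 = 29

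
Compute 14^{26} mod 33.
25

Using successive squaring:
Binary expansion of 26: 11010
Powers of 14 mod 33 (each is the square of the previous):
  14^1 ≡ 14 (mod 33)
  14^2 ≡ 14² = 196 ≡ 31 (mod 33)
  14^4 ≡ 31² = 961 ≡ 4 (mod 33)
  14^8 ≡ 4² = 16 ≡ 16 (mod 33)
  14^16 ≡ 16² = 256 ≡ 25 (mod 33)
26 = 16 + 8 + 2, so 14^26 = 14^16 × 14^8 × 14^2 ≡ 25 × 16 × 31 (mod 33)
Multiplying step by step:
  25 × 16 = 400 ≡ 4 (mod 33)
  4 × 31 = 124 ≡ 25 (mod 33)
Result: 14^26 ≡ 25 (mod 33)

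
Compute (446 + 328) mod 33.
15

(446 + 328) = 774
774 mod 33 = 15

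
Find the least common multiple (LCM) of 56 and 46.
1288

First find GCD(56, 46) using the Euclidean algorithm:
56 = 1 × 46 + 10
46 = 4 × 10 + 6
10 = 1 × 6 + 4
6 = 1 × 4 + 2
4 = 2 × 2 + 0
GCD(56, 46) = 2

LCM formula: LCM(a, b) = (a × b) / GCD(a, b)
LCM(56, 46) = (56 × 46) / 2
LCM(56, 46) = 2576 / 2
LCM(56, 46) = 1288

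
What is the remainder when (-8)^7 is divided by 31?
(-8) ≡ 23 (mod 31). 7 = 4 + 2 + 1 (binary 111). Repeated squaring mod 31: 23^1 ≡ 23; 23^2 ≡ 23² = 529 ≡ 2; 23^4 ≡ 2² = 4 ≡ 4. Multiply: (-8)^7 ≡ 23^4 × 23^2 × 23^1 ≡ 4 × 2 × 23 (mod 31): 4 × 2 = 8 ≡ 8; 8 × 23 = 184 ≡ 29. So (-8)^7 ≡ 29 (mod 31).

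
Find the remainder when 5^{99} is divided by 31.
By Fermat: 5^{30} ≡ 1 (mod 31). 99 = 3×30 + 9. So 5^{99} ≡ 5^{9} ≡ 1 (mod 31)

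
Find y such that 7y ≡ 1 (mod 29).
7^(-1) ≡ 25 (mod 29). Verification: 7 × 25 = 175 ≡ 1 (mod 29)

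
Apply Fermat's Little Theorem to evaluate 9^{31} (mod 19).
6

By Fermat's Little Theorem, a^(p-1) ≡ 1 (mod p) for prime p and gcd(a, p) = 1
Here p = 19, so 9^18 ≡ 1 (mod 19)
We can reduce the exponent: 31 mod 18 = 13
So 9^31 ≡ 9^13 (mod 19)
Computing: 9^13 mod 19 = 6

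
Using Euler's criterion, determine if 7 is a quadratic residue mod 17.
By Euler's criterion: 7^{8} ≡ 16 (mod 17). Since this equals -1 (≡ 16), 7 is not a QR.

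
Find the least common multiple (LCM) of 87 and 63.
1827

First find GCD(87, 63) using the Euclidean algorithm:
87 = 1 × 63 + 24
63 = 2 × 24 + 15
24 = 1 × 15 + 9
15 = 1 × 9 + 6
9 = 1 × 6 + 3
6 = 2 × 3 + 0
GCD(87, 63) = 3

LCM formula: LCM(a, b) = (a × b) / GCD(a, b)
LCM(87, 63) = (87 × 63) / 3
LCM(87, 63) = 5481 / 3
LCM(87, 63) = 1827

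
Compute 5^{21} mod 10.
5

Using successive squaring:
Binary expansion of 21: 10101
Powers of 5 mod 10 (each is the square of the previous):
  5^1 ≡ 5 (mod 10)
  5^2 ≡ 5² = 25 ≡ 5 (mod 10)
  5^4 ≡ 5² = 25 ≡ 5 (mod 10)
  5^8 ≡ 5² = 25 ≡ 5 (mod 10)
  5^16 ≡ 5² = 25 ≡ 5 (mod 10)
21 = 16 + 4 + 1, so 5^21 = 5^16 × 5^4 × 5^1 ≡ 5 × 5 × 5 (mod 10)
Multiplying step by step:
  5 × 5 = 25 ≡ 5 (mod 10)
  5 × 5 = 25 ≡ 5 (mod 10)
Result: 5^21 ≡ 5 (mod 10)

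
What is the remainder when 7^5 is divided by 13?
5 = 4 + 1 (binary 101). Repeated squaring mod 13: 7^1 ≡ 7; 7^2 ≡ 7² = 49 ≡ 10; 7^4 ≡ 10² = 100 ≡ 9. Multiply: 7^5 = 7^4 × 7^1 ≡ 9 × 7 (mod 13): 9 × 7 = 63 ≡ 11. So 7^5 ≡ 11 (mod 13).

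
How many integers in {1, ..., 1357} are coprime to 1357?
1276

Prime factorization: 1357 = 23 × 59
Using the formula φ(n) = n × Π(1 - 1/p) for each prime factor p:
φ(1357) = 1357 × (1 - 1/23) × (1 - 1/59)
φ(1357) = 1276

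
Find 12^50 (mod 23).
Using Fermat: 12^{22} ≡ 1 (mod 23). 50 ≡ 6 (mod 22). So 12^{50} ≡ 12^{6} ≡ 9 (mod 23)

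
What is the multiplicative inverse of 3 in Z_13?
3^(-1) ≡ 9 (mod 13). Verification: 3 × 9 = 27 ≡ 1 (mod 13)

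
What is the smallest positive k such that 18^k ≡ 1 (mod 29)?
Powers of 18 mod 29: 18^1≡18, 18^2≡5, 18^3≡3, 18^4≡25, 18^5≡15, 18^6≡9, 18^7≡17, 18^8≡16, 18^9≡27, 18^10≡22, 18^11≡19, 18^12≡23, 18^13≡8, 18^14≡28, 18^15≡11, 18^16≡24, 18^17≡26, 18^18≡4, 18^19≡14, 18^20≡20, 18^21≡12, 18^22≡13, 18^23≡2, 18^24≡7, 18^25≡10, 18^26≡6, 18^27≡21, 18^28≡1. Order = 28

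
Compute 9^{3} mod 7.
1

Using successive squaring:
Binary expansion of 3: 11
Powers of 9 mod 7 (each is the square of the previous):
  9^1 ≡ 2 (mod 7)
  9^2 ≡ 2² = 4 ≡ 4 (mod 7)
3 = 2 + 1, so 9^3 = 9^2 × 9^1 ≡ 4 × 2 (mod 7)
Multiplying step by step:
  4 × 2 = 8 ≡ 1 (mod 7)
Result: 9^3 ≡ 1 (mod 7)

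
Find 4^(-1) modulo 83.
21

Using Extended Euclidean Algorithm:
gcd(4, 83) = 1
Bezout coefficients: 4 × 21 + 83 × -1 = 1
So 4 × 21 ≡ 1 (mod 83)
The inverse is 21 mod 83 = 21
Verification: 4 × 21 = 84 = 1 × 83 + 1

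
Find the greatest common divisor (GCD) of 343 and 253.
1

Using the Euclidean algorithm:
343 = 1 × 253 + 90
253 = 2 × 90 + 73
90 = 1 × 73 + 17
73 = 4 × 17 + 5
17 = 3 × 5 + 2
5 = 2 × 2 + 1
2 = 2 × 1 + 0

GCD(343, 253) = 1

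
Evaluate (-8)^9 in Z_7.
(-8) ≡ 6 (mod 7). 9 = 8 + 1 (binary 1001). Repeated squaring mod 7: 6^1 ≡ 6; 6^2 ≡ 6² = 36 ≡ 1; 6^4 ≡ 1² = 1 ≡ 1; 6^8 ≡ 1² = 1 ≡ 1. Multiply: (-8)^9 ≡ 6^8 × 6^1 ≡ 1 × 6 (mod 7): 1 × 6 = 6 ≡ 6. So (-8)^9 ≡ 6 (mod 7).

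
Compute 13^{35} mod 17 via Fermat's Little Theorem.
4

By Fermat's Little Theorem, a^(p-1) ≡ 1 (mod p) for prime p and gcd(a, p) = 1
Here p = 17, so 13^16 ≡ 1 (mod 17)
We can reduce the exponent: 35 mod 16 = 3
So 13^35 ≡ 13^3 (mod 17)
Computing: 13^3 mod 17 = 4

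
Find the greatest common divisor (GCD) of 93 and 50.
1

Using the Euclidean algorithm:
93 = 1 × 50 + 43
50 = 1 × 43 + 7
43 = 6 × 7 + 1
7 = 7 × 1 + 0

GCD(93, 50) = 1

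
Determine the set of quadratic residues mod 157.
QRs mod 157: {1, 3, 4, 9, 10, 11, 12, 13, 14, 16, 17, 19, 25, 27, 30, 31, 33, 35, 36, 37, 39, 40, 42, 44, 46, 47, 48, 49, 51, 52, 56, 57, 58, 64, 67, 68, 71, 75, 76, 81, 82, 86, 89, 90, 93, 99, 100, 101, 105, 106, 108, 109, 110, 111, 113, 115, 117, 118, 120, 121, 122, 124, 126, 127, 130, 132, 138, 140, 141, 143, 144, 145, 146, 147, 148, 153, 154, 156}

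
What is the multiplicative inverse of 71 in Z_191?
71^(-1) ≡ 113 (mod 191). Verification: 71 × 113 = 8023 ≡ 1 (mod 191)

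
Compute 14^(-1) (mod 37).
14^(-1) ≡ 8 (mod 37). Verification: 14 × 8 = 112 ≡ 1 (mod 37)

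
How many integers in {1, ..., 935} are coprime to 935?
640

Prime factorization: 935 = 5 × 11 × 17
Using the formula φ(n) = n × Π(1 - 1/p) for each prime factor p:
φ(935) = 935 × (1 - 1/5) × (1 - 1/11) × (1 - 1/17)
φ(935) = 640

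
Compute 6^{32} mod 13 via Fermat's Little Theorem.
3

By Fermat's Little Theorem, a^(p-1) ≡ 1 (mod p) for prime p and gcd(a, p) = 1
Here p = 13, so 6^12 ≡ 1 (mod 13)
We can reduce the exponent: 32 mod 12 = 8
So 6^32 ≡ 6^8 (mod 13)
Computing: 6^8 mod 13 = 3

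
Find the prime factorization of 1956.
2^2 × 3 × 163

Divide by primes starting from smallest:
1956 ÷ 2 = 978
978 ÷ 2 = 489
489 ÷ 3 = 163
163 ÷ 163 = 1

1956 = 2^2 × 3 × 163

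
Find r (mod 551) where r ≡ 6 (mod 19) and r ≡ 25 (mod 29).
M = 19 × 29 = 551. M₁ = 29, y₁ ≡ 2 (mod 19). M₂ = 19, y₂ ≡ 26 (mod 29). r = 6×29×2 + 25×19×26 ≡ 25 (mod 551)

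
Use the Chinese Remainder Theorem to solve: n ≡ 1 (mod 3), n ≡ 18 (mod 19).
M = 3 × 19 = 57. M₁ = 19, y₁ ≡ 1 (mod 3). M₂ = 3, y₂ ≡ 13 (mod 19). n = 1×19×1 + 18×3×13 ≡ 37 (mod 57)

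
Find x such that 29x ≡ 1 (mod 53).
29^(-1) ≡ 11 (mod 53). Verification: 29 × 11 = 319 ≡ 1 (mod 53)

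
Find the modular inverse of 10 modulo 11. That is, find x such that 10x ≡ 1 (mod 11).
10

Using Extended Euclidean Algorithm:
gcd(10, 11) = 1
Bezout coefficients: 10 × -1 + 11 × 1 = 1
So 10 × -1 ≡ 1 (mod 11)
The inverse is -1 mod 11 = 10
Verification: 10 × 10 = 100 = 9 × 11 + 1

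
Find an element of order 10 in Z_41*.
4 has order 10 mod 41 since 4^{10} ≡ 1 (mod 41) and no smaller power works.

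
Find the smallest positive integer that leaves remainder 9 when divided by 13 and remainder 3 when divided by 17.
M = 13 × 17 = 221. M₁ = 17, y₁ ≡ 10 (mod 13). M₂ = 13, y₂ ≡ 4 (mod 17). n = 9×17×10 + 3×13×4 ≡ 139 (mod 221). The smallest positive such number is 139.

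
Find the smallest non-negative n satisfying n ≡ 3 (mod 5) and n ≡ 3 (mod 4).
M = 5 × 4 = 20. M₁ = 4, y₁ ≡ 4 (mod 5). M₂ = 5, y₂ ≡ 1 (mod 4). n = 3×4×4 + 3×5×1 ≡ 3 (mod 20)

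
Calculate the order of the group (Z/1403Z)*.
1320

Prime factorization: 1403 = 23 × 61
Using the formula φ(n) = n × Π(1 - 1/p) for each prime factor p:
φ(1403) = 1403 × (1 - 1/23) × (1 - 1/61)
φ(1403) = 1320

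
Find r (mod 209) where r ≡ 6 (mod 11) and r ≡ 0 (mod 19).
M = 11 × 19 = 209. M₁ = 19, y₁ ≡ 7 (mod 11). M₂ = 11, y₂ ≡ 7 (mod 19). r = 6×19×7 + 0×11×7 ≡ 171 (mod 209)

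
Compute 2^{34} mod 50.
34

Using successive squaring:
Binary expansion of 34: 100010
Powers of 2 mod 50 (each is the square of the previous):
  2^1 ≡ 2 (mod 50)
  2^2 ≡ 2² = 4 ≡ 4 (mod 50)
  2^4 ≡ 4² = 16 ≡ 16 (mod 50)
  2^8 ≡ 16² = 256 ≡ 6 (mod 50)
  2^16 ≡ 6² = 36 ≡ 36 (mod 50)
  2^32 ≡ 36² = 1296 ≡ 46 (mod 50)
34 = 32 + 2, so 2^34 = 2^32 × 2^2 ≡ 46 × 4 (mod 50)
Multiplying step by step:
  46 × 4 = 184 ≡ 34 (mod 50)
Result: 2^34 ≡ 34 (mod 50)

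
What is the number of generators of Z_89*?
Number of primitive roots mod 89 = φ(88) = 40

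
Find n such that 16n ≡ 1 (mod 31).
16^(-1) ≡ 2 (mod 31). Verification: 16 × 2 = 32 ≡ 1 (mod 31)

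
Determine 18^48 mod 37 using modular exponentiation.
Using Fermat: 18^{36} ≡ 1 (mod 37). 48 ≡ 12 (mod 36). So 18^{48} ≡ 18^{12} ≡ 10 (mod 37)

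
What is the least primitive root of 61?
2

A primitive root g modulo p has order p-1 = 60
Prime divisors of 60: [2, 3, 5]
g is a primitive root iff g^(60/q) ≢ 1 (mod 61) for each prime divisor q
Testing small values:
  g = 2: 2^30 ≡ 60, 2^20 ≡ 47, 2^12 ≡ 9 (mod 61) → none is 1, primitive root!
The smallest primitive root is 2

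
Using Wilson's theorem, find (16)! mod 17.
By Wilson's theorem, (16)! ≡ -1 ≡ 16 (mod 17)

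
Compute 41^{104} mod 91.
22

Using successive squaring:
Binary expansion of 104: 1101000
Powers of 41 mod 91 (each is the square of the previous):
  41^1 ≡ 41 (mod 91)
  41^2 ≡ 41² = 1681 ≡ 43 (mod 91)
  41^4 ≡ 43² = 1849 ≡ 29 (mod 91)
  41^8 ≡ 29² = 841 ≡ 22 (mod 91)
  41^16 ≡ 22² = 484 ≡ 29 (mod 91)
  41^32 ≡ 29² = 841 ≡ 22 (mod 91)
  41^64 ≡ 22² = 484 ≡ 29 (mod 91)
104 = 64 + 32 + 8, so 41^104 = 41^64 × 41^32 × 41^8 ≡ 29 × 22 × 22 (mod 91)
Multiplying step by step:
  29 × 22 = 638 ≡ 1 (mod 91)
  1 × 22 = 22 ≡ 22 (mod 91)
Result: 41^104 ≡ 22 (mod 91)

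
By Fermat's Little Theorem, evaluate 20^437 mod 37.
By Fermat: 20^{36} ≡ 1 (mod 37). 437 ≡ 5 (mod 36). So 20^{437} ≡ 20^{5} ≡ 18 (mod 37)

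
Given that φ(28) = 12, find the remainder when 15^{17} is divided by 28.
By Euler: 15^{12} ≡ 1 (mod 28) since gcd(15, 28) = 1. 17 = 1×12 + 5. So 15^{17} ≡ 15^{5} ≡ 15 (mod 28)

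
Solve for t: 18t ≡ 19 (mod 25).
8

Since gcd(18, 25) = 1 divides 19, a solution exists.
Multiply both sides by the inverse of 18 mod 25:
  18^(-1) mod 25 = 7
  x ≡ 7 × 19 ≡ 133 ≡ 8 (mod 25)
Verification: 18 × 8 = 144 = 5 × 25 + 19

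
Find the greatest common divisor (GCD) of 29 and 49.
1

Using the Euclidean algorithm:
29 = 0 × 49 + 29
49 = 1 × 29 + 20
29 = 1 × 20 + 9
20 = 2 × 9 + 2
9 = 4 × 2 + 1
2 = 2 × 1 + 0

GCD(29, 49) = 1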